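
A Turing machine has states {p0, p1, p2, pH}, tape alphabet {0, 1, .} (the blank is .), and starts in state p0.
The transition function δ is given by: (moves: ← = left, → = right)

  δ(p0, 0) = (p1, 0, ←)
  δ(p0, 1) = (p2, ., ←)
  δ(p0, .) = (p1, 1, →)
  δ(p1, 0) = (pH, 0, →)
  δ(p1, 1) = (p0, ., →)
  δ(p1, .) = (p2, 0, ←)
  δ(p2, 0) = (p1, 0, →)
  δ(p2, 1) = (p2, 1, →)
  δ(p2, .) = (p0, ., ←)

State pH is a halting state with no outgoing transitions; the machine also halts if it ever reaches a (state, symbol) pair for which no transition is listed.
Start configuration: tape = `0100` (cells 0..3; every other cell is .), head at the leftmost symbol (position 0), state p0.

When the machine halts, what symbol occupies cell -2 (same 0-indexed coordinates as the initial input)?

0

p0 | ...[0]100   read 0 → write 0, move ←, go to p1
p1 | ..[.]0100   read . → write 0, move ←, go to p2
p2 | .[.]00100   read . → write ., move ←, go to p0
p0 | [.].00100   read . → write 1, move →, go to p1
p1 | 1[.]00100   read . → write 0, move ←, go to p2
p2 | [1]000100   read 1 → write 1, move →, go to p2
p2 | 1[0]00100   read 0 → write 0, move →, go to p1
p1 | 10[0]0100   read 0 → write 0, move →, go to pH
pH | 100[0]100
Cell -2 holds 0 when M halts.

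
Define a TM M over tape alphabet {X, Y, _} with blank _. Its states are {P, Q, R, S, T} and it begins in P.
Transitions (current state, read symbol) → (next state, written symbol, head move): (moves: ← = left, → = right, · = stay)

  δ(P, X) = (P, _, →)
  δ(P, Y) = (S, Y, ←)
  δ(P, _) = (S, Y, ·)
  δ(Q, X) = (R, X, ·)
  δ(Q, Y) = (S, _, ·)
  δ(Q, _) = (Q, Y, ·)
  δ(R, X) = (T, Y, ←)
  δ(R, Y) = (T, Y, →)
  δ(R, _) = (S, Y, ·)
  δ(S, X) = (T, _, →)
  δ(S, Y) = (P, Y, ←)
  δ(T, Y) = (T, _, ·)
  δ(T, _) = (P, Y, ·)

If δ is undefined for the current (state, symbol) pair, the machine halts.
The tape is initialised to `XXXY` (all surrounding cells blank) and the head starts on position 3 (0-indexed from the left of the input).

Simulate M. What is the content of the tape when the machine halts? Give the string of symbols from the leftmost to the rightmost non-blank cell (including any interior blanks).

P | XXX[Y]   read Y → write Y, move ←, go to S
S | XX[X]Y   read X → write _, move →, go to T
T | XX_[Y]   read Y → write _, move ·, go to T
T | XX_[_]   read _ → write Y, move ·, go to P
P | XX_[Y]   read Y → write Y, move ←, go to S
S | XX[_]Y
The non-blank tape span at halt is XX_Y.

XX_Y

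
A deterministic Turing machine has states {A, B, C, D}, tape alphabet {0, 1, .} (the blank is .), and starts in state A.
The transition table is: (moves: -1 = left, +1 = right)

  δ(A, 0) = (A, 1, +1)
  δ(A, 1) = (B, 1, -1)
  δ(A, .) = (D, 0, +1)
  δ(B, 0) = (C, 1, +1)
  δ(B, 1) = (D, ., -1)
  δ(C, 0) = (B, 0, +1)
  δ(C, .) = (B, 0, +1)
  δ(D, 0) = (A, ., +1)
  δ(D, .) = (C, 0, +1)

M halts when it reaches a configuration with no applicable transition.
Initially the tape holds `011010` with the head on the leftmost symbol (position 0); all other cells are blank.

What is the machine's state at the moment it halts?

A | .[0]11010   read 0 → write 1, move +1, go to A
A | .1[1]1010   read 1 → write 1, move -1, go to B
B | .[1]11010   read 1 → write ., move -1, go to D
D | [.].11010   read . → write 0, move +1, go to C
C | 0[.]11010   read . → write 0, move +1, go to B
B | 00[1]1010   read 1 → write ., move -1, go to D
D | 0[0].1010   read 0 → write ., move +1, go to A
A | 0.[.]1010   read . → write 0, move +1, go to D
D | 0.0[1]010
No transition is defined for (D, 1); M halts in state D.

D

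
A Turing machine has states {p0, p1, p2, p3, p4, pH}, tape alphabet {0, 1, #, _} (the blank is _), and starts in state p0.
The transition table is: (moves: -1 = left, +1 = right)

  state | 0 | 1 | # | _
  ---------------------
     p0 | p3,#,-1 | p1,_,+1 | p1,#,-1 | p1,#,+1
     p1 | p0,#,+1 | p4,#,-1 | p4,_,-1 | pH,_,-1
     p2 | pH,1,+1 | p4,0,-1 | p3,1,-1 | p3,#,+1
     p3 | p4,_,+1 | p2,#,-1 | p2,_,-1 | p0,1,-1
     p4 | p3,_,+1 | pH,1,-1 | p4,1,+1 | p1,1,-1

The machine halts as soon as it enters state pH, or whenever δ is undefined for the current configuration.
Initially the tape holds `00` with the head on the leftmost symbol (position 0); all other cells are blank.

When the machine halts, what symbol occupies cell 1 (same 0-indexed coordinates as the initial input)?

1

state=p0 head=0 tape=__[0]0__   (p0,0)→(p3,#,-1)
state=p3 head=-1 tape=_[_]#0__   (p3,_)→(p0,1,-1)
state=p0 head=-2 tape=[_]1#0__   (p0,_)→(p1,#,+1)
state=p1 head=-1 tape=#[1]#0__   (p1,1)→(p4,#,-1)
state=p4 head=-2 tape=[#]##0__   (p4,#)→(p4,1,+1)
state=p4 head=-1 tape=1[#]#0__   (p4,#)→(p4,1,+1)
state=p4 head=0 tape=11[#]0__   (p4,#)→(p4,1,+1)
state=p4 head=1 tape=111[0]__   (p4,0)→(p3,_,+1)
state=p3 head=2 tape=111_[_]_   (p3,_)→(p0,1,-1)
state=p0 head=1 tape=111[_]1_   (p0,_)→(p1,#,+1)
state=p1 head=2 tape=111#[1]_   (p1,1)→(p4,#,-1)
state=p4 head=1 tape=111[#]#_   (p4,#)→(p4,1,+1)
state=p4 head=2 tape=1111[#]_   (p4,#)→(p4,1,+1)
state=p4 head=3 tape=11111[_]   (p4,_)→(p1,1,-1)
state=p1 head=2 tape=1111[1]1   (p1,1)→(p4,#,-1)
state=p4 head=1 tape=111[1]#1   (p4,1)→(pH,1,-1)
state=pH head=0 tape=11[1]1#1
Cell 1 holds 1 when M halts.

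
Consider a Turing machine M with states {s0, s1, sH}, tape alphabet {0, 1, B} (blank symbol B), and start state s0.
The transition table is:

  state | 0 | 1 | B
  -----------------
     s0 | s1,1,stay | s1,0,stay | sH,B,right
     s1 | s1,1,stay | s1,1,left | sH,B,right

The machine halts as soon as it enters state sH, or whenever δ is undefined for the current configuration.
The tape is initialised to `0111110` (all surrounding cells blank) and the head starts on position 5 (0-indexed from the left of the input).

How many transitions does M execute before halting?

10

s0 | B01111[1]0   read 1 → write 0, move stay, go to s1
s1 | B01111[0]0   read 0 → write 1, move stay, go to s1
s1 | B01111[1]0   read 1 → write 1, move left, go to s1
s1 | B0111[1]10   read 1 → write 1, move left, go to s1
s1 | B011[1]110   read 1 → write 1, move left, go to s1
s1 | B01[1]1110   read 1 → write 1, move left, go to s1
s1 | B0[1]11110   read 1 → write 1, move left, go to s1
s1 | B[0]111110   read 0 → write 1, move stay, go to s1
s1 | B[1]111110   read 1 → write 1, move left, go to s1
s1 | [B]1111110   read B → write B, move right, go to sH
sH | B[1]111110
M halts after 10 transitions.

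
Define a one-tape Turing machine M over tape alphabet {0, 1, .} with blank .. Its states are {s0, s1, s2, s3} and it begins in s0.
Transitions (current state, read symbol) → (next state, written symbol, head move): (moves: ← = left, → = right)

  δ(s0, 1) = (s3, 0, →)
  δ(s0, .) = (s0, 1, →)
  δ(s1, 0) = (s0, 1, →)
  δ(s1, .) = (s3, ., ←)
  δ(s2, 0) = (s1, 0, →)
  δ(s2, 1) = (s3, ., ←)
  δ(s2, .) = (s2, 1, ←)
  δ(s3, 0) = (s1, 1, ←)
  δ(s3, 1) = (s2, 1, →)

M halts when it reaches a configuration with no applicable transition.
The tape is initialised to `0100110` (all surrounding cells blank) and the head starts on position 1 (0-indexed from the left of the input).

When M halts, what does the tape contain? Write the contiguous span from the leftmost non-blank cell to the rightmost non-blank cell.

0111.10

s0 | 0[1]00110   read 1 → write 0, move →, go to s3
s3 | 00[0]0110   read 0 → write 1, move ←, go to s1
s1 | 0[0]10110   read 0 → write 1, move →, go to s0
s0 | 01[1]0110   read 1 → write 0, move →, go to s3
s3 | 010[0]110   read 0 → write 1, move ←, go to s1
s1 | 01[0]1110   read 0 → write 1, move →, go to s0
s0 | 011[1]110   read 1 → write 0, move →, go to s3
s3 | 0110[1]10   read 1 → write 1, move →, go to s2
s2 | 01101[1]0   read 1 → write ., move ←, go to s3
s3 | 0110[1].0   read 1 → write 1, move →, go to s2
s2 | 01101[.]0   read . → write 1, move ←, go to s2
s2 | 0110[1]10   read 1 → write ., move ←, go to s3
s3 | 011[0].10   read 0 → write 1, move ←, go to s1
s1 | 01[1]1.10
The non-blank tape span at halt is 0111.10.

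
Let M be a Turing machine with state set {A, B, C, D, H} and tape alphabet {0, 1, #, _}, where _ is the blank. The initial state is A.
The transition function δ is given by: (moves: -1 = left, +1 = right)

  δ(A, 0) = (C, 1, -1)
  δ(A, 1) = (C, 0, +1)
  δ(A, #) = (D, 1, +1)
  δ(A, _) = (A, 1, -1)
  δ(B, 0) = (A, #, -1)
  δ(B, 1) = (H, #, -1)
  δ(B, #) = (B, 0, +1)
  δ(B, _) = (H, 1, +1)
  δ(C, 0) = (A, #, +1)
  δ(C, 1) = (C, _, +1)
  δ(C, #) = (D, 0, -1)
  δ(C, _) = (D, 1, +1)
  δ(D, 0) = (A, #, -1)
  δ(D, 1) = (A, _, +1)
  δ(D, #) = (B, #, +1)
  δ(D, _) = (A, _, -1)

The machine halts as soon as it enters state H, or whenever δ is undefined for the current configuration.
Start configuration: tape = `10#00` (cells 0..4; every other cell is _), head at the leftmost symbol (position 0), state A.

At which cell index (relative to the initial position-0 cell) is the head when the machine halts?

6

state=A head=0 tape=[1]0#00__   (A,1)→(C,0,+1)
state=C head=1 tape=0[0]#00__   (C,0)→(A,#,+1)
state=A head=2 tape=0#[#]00__   (A,#)→(D,1,+1)
state=D head=3 tape=0#1[0]0__   (D,0)→(A,#,-1)
state=A head=2 tape=0#[1]#0__   (A,1)→(C,0,+1)
state=C head=3 tape=0#0[#]0__   (C,#)→(D,0,-1)
state=D head=2 tape=0#[0]00__   (D,0)→(A,#,-1)
state=A head=1 tape=0[#]#00__   (A,#)→(D,1,+1)
state=D head=2 tape=01[#]00__   (D,#)→(B,#,+1)
state=B head=3 tape=01#[0]0__   (B,0)→(A,#,-1)
state=A head=2 tape=01[#]#0__   (A,#)→(D,1,+1)
state=D head=3 tape=011[#]0__   (D,#)→(B,#,+1)
state=B head=4 tape=011#[0]__   (B,0)→(A,#,-1)
state=A head=3 tape=011[#]#__   (A,#)→(D,1,+1)
state=D head=4 tape=0111[#]__   (D,#)→(B,#,+1)
state=B head=5 tape=0111#[_]_   (B,_)→(H,1,+1)
state=H head=6 tape=0111#1[_]
At halt the head is at cell 6.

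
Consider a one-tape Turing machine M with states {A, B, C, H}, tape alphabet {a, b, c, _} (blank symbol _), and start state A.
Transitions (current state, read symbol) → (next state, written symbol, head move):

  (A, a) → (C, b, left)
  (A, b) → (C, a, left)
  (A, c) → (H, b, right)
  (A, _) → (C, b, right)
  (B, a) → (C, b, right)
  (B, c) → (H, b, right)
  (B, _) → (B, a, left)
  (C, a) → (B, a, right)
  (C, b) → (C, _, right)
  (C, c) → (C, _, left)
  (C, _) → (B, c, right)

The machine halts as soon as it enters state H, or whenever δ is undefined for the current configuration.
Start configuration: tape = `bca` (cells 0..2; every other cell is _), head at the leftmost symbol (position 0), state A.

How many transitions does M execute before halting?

10

state=A head=0 tape=_[b]ca__   (A,b)→(C,a,left)
state=C head=-1 tape=[_]aca__   (C,_)→(B,c,right)
state=B head=0 tape=c[a]ca__   (B,a)→(C,b,right)
state=C head=1 tape=cb[c]a__   (C,c)→(C,_,left)
state=C head=0 tape=c[b]_a__   (C,b)→(C,_,right)
state=C head=1 tape=c_[_]a__   (C,_)→(B,c,right)
state=B head=2 tape=c_c[a]__   (B,a)→(C,b,right)
state=C head=3 tape=c_cb[_]_   (C,_)→(B,c,right)
state=B head=4 tape=c_cbc[_]   (B,_)→(B,a,left)
state=B head=3 tape=c_cb[c]a   (B,c)→(H,b,right)
state=H head=4 tape=c_cbb[a]
M halts after 10 transitions.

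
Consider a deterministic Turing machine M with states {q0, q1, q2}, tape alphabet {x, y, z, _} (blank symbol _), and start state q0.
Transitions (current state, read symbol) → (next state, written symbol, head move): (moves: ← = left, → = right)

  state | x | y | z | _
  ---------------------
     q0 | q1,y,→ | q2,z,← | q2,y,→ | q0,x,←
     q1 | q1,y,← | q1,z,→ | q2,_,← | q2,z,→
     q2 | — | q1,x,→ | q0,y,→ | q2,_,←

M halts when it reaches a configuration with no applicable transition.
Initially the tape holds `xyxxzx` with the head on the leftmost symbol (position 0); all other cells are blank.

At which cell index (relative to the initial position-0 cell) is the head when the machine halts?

q0 | [x]yxxzx   read x → write y, move →, go to q1
q1 | y[y]xxzx   read y → write z, move →, go to q1
q1 | yz[x]xzx   read x → write y, move ←, go to q1
q1 | y[z]yxzx   read z → write _, move ←, go to q2
q2 | [y]_yxzx   read y → write x, move →, go to q1
q1 | x[_]yxzx   read _ → write z, move →, go to q2
q2 | xz[y]xzx   read y → write x, move →, go to q1
q1 | xzx[x]zx   read x → write y, move ←, go to q1
q1 | xz[x]yzx   read x → write y, move ←, go to q1
q1 | x[z]yyzx   read z → write _, move ←, go to q2
q2 | [x]_yyzx
At halt the head is at cell 0.

0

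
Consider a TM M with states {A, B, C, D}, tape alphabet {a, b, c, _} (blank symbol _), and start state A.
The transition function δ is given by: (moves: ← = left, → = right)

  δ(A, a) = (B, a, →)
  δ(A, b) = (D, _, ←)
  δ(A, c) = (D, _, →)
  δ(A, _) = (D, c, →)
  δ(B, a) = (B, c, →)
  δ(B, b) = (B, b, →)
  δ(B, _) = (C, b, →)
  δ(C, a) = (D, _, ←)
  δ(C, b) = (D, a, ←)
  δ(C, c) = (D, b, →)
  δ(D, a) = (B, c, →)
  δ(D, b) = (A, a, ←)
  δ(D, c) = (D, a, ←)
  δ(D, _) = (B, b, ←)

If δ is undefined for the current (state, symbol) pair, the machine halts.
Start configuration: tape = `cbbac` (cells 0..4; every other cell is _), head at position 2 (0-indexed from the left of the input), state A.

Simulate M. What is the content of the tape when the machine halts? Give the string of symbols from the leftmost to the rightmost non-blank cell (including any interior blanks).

cbbbb

A | cb[b]ac___   read b → write _, move ←, go to D
D | c[b]_ac___   read b → write a, move ←, go to A
A | [c]a_ac___   read c → write _, move →, go to D
D | _[a]_ac___   read a → write c, move →, go to B
B | _c[_]ac___   read _ → write b, move →, go to C
C | _cb[a]c___   read a → write _, move ←, go to D
D | _c[b]_c___   read b → write a, move ←, go to A
A | _[c]a_c___   read c → write _, move →, go to D
D | __[a]_c___   read a → write c, move →, go to B
B | __c[_]c___   read _ → write b, move →, go to C
C | __cb[c]___   read c → write b, move →, go to D
D | __cbb[_]__   read _ → write b, move ←, go to B
B | __cb[b]b__   read b → write b, move →, go to B
B | __cbb[b]__   read b → write b, move →, go to B
B | __cbbb[_]_   read _ → write b, move →, go to C
C | __cbbbb[_]
The non-blank tape span at halt is cbbbb.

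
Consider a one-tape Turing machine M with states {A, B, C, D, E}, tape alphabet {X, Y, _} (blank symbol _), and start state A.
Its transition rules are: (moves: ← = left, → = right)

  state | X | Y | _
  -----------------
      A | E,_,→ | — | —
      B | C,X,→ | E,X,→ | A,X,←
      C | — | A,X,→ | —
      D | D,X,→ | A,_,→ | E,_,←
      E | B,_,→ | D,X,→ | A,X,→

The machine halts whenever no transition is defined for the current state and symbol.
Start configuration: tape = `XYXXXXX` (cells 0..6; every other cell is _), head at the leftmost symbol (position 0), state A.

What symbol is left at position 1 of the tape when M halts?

X

A | [X]YXXXXX_   read X → write _, move →, go to E
E | _[Y]XXXXX_   read Y → write X, move →, go to D
D | _X[X]XXXX_   read X → write X, move →, go to D
D | _XX[X]XXX_   read X → write X, move →, go to D
D | _XXX[X]XX_   read X → write X, move →, go to D
D | _XXXX[X]X_   read X → write X, move →, go to D
D | _XXXXX[X]_   read X → write X, move →, go to D
D | _XXXXXX[_]   read _ → write _, move ←, go to E
E | _XXXXX[X]_   read X → write _, move →, go to B
B | _XXXXX_[_]   read _ → write X, move ←, go to A
A | _XXXXX[_]X
Cell 1 holds X when M halts.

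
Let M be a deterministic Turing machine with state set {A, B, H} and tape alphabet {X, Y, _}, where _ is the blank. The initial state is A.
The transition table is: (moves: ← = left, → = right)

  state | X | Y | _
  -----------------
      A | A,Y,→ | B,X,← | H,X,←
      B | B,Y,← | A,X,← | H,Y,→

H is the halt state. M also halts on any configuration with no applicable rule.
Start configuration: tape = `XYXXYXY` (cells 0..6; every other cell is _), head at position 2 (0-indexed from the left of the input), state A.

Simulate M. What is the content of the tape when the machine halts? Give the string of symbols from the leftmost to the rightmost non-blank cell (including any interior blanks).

A | _XY[X]XYXY   read X → write Y, move →, go to A
A | _XYY[X]YXY   read X → write Y, move →, go to A
A | _XYYY[Y]XY   read Y → write X, move ←, go to B
B | _XYY[Y]XXY   read Y → write X, move ←, go to A
A | _XY[Y]XXXY   read Y → write X, move ←, go to B
B | _X[Y]XXXXY   read Y → write X, move ←, go to A
A | _[X]XXXXXY   read X → write Y, move →, go to A
A | _Y[X]XXXXY   read X → write Y, move →, go to A
A | _YY[X]XXXY   read X → write Y, move →, go to A
A | _YYY[X]XXY   read X → write Y, move →, go to A
A | _YYYY[X]XY   read X → write Y, move →, go to A
A | _YYYYY[X]Y   read X → write Y, move →, go to A
A | _YYYYYY[Y]   read Y → write X, move ←, go to B
B | _YYYYY[Y]X   read Y → write X, move ←, go to A
A | _YYYY[Y]XX   read Y → write X, move ←, go to B
B | _YYY[Y]XXX   read Y → write X, move ←, go to A
A | _YY[Y]XXXX   read Y → write X, move ←, go to B
B | _Y[Y]XXXXX   read Y → write X, move ←, go to A
A | _[Y]XXXXXX   read Y → write X, move ←, go to B
B | [_]XXXXXXX   read _ → write Y, move →, go to H
H | Y[X]XXXXXX
The non-blank tape span at halt is YXXXXXXX.

YXXXXXXX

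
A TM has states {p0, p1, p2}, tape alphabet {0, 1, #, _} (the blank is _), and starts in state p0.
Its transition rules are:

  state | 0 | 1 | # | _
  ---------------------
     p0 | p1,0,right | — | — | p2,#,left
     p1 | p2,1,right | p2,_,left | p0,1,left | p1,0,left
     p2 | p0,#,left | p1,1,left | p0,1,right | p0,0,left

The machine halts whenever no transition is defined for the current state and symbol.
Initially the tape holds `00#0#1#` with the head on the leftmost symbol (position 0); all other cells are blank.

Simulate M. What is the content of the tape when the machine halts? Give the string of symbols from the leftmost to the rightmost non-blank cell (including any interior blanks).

011#_1#

p0 | [0]0#0#1#   read 0 → write 0, move right, go to p1
p1 | 0[0]#0#1#   read 0 → write 1, move right, go to p2
p2 | 01[#]0#1#   read # → write 1, move right, go to p0
p0 | 011[0]#1#   read 0 → write 0, move right, go to p1
p1 | 0110[#]1#   read # → write 1, move left, go to p0
p0 | 011[0]11#   read 0 → write 0, move right, go to p1
p1 | 0110[1]1#   read 1 → write _, move left, go to p2
p2 | 011[0]_1#   read 0 → write #, move left, go to p0
p0 | 01[1]#_1#
The non-blank tape span at halt is 011#_1#.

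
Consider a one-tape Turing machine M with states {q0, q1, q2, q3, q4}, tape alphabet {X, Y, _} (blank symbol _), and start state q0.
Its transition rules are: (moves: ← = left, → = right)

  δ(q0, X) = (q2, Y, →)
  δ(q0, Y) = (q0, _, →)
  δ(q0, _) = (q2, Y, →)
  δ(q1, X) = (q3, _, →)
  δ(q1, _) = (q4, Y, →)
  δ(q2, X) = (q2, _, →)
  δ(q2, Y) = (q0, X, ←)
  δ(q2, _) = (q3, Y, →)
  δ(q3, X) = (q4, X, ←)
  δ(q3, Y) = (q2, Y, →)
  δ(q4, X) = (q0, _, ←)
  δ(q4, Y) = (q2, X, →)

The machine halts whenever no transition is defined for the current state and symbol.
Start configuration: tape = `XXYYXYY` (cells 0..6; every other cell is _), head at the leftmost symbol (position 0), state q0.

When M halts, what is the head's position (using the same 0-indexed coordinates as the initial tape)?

8

state=q0 head=0 tape=[X]XYYXYY__   (q0,X)→(q2,Y,→)
state=q2 head=1 tape=Y[X]YYXYY__   (q2,X)→(q2,_,→)
state=q2 head=2 tape=Y_[Y]YXYY__   (q2,Y)→(q0,X,←)
state=q0 head=1 tape=Y[_]XYXYY__   (q0,_)→(q2,Y,→)
state=q2 head=2 tape=YY[X]YXYY__   (q2,X)→(q2,_,→)
state=q2 head=3 tape=YY_[Y]XYY__   (q2,Y)→(q0,X,←)
state=q0 head=2 tape=YY[_]XXYY__   (q0,_)→(q2,Y,→)
state=q2 head=3 tape=YYY[X]XYY__   (q2,X)→(q2,_,→)
state=q2 head=4 tape=YYY_[X]YY__   (q2,X)→(q2,_,→)
state=q2 head=5 tape=YYY__[Y]Y__   (q2,Y)→(q0,X,←)
state=q0 head=4 tape=YYY_[_]XY__   (q0,_)→(q2,Y,→)
state=q2 head=5 tape=YYY_Y[X]Y__   (q2,X)→(q2,_,→)
state=q2 head=6 tape=YYY_Y_[Y]__   (q2,Y)→(q0,X,←)
state=q0 head=5 tape=YYY_Y[_]X__   (q0,_)→(q2,Y,→)
state=q2 head=6 tape=YYY_YY[X]__   (q2,X)→(q2,_,→)
state=q2 head=7 tape=YYY_YY_[_]_   (q2,_)→(q3,Y,→)
state=q3 head=8 tape=YYY_YY_Y[_]
At halt the head is at cell 8.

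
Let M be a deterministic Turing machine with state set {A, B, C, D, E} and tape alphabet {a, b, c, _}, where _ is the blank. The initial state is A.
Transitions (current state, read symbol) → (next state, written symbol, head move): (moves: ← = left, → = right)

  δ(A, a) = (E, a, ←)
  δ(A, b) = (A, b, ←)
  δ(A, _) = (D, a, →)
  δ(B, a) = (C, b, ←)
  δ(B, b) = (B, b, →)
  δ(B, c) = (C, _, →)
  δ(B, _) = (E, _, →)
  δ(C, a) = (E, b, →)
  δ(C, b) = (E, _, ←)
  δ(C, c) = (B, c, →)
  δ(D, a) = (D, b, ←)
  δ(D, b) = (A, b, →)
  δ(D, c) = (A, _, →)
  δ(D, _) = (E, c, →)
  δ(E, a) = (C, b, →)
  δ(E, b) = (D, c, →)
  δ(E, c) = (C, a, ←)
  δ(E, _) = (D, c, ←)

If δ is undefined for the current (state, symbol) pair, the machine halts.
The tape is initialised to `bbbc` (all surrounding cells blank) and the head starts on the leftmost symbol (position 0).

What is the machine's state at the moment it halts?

state=A head=0 tape=____[b]bbc   (A,b)→(A,b,←)
state=A head=-1 tape=___[_]bbbc   (A,_)→(D,a,→)
state=D head=0 tape=___a[b]bbc   (D,b)→(A,b,→)
state=A head=1 tape=___ab[b]bc   (A,b)→(A,b,←)
state=A head=0 tape=___a[b]bbc   (A,b)→(A,b,←)
state=A head=-1 tape=___[a]bbbc   (A,a)→(E,a,←)
state=E head=-2 tape=__[_]abbbc   (E,_)→(D,c,←)
state=D head=-3 tape=_[_]cabbbc   (D,_)→(E,c,→)
state=E head=-2 tape=_c[c]abbbc   (E,c)→(C,a,←)
state=C head=-3 tape=_[c]aabbbc   (C,c)→(B,c,→)
state=B head=-2 tape=_c[a]abbbc   (B,a)→(C,b,←)
state=C head=-3 tape=_[c]babbbc   (C,c)→(B,c,→)
state=B head=-2 tape=_c[b]abbbc   (B,b)→(B,b,→)
state=B head=-1 tape=_cb[a]bbbc   (B,a)→(C,b,←)
state=C head=-2 tape=_c[b]bbbbc   (C,b)→(E,_,←)
state=E head=-3 tape=_[c]_bbbbc   (E,c)→(C,a,←)
state=C head=-4 tape=[_]a_bbbbc
No transition is defined for (C, _); M halts in state C.

C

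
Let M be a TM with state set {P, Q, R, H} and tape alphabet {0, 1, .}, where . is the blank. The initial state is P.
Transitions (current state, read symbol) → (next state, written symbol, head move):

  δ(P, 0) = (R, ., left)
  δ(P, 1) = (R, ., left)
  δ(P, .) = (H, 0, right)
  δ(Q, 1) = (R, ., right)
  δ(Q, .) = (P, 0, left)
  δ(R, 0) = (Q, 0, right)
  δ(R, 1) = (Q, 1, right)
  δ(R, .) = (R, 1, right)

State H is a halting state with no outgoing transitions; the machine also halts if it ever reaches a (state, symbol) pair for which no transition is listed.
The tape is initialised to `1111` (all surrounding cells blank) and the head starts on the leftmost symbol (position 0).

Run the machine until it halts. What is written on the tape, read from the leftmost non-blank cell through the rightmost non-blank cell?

11000000

state=P head=0 tape=..[1]111..   (P,1)→(R,.,left)
state=R head=-1 tape=.[.].111..   (R,.)→(R,1,right)
state=R head=0 tape=.1[.]111..   (R,.)→(R,1,right)
state=R head=1 tape=.11[1]11..   (R,1)→(Q,1,right)
state=Q head=2 tape=.111[1]1..   (Q,1)→(R,.,right)
state=R head=3 tape=.111.[1]..   (R,1)→(Q,1,right)
state=Q head=4 tape=.111.1[.].   (Q,.)→(P,0,left)
state=P head=3 tape=.111.[1]0.   (P,1)→(R,.,left)
state=R head=2 tape=.111[.].0.   (R,.)→(R,1,right)
state=R head=3 tape=.1111[.]0.   (R,.)→(R,1,right)
state=R head=4 tape=.11111[0].   (R,0)→(Q,0,right)
state=Q head=5 tape=.111110[.]   (Q,.)→(P,0,left)
state=P head=4 tape=.11111[0]0   (P,0)→(R,.,left)
state=R head=3 tape=.1111[1].0   (R,1)→(Q,1,right)
state=Q head=4 tape=.11111[.]0   (Q,.)→(P,0,left)
state=P head=3 tape=.1111[1]00   (P,1)→(R,.,left)
state=R head=2 tape=.111[1].00   (R,1)→(Q,1,right)
state=Q head=3 tape=.1111[.]00   (Q,.)→(P,0,left)
state=P head=2 tape=.111[1]000   (P,1)→(R,.,left)
state=R head=1 tape=.11[1].000   (R,1)→(Q,1,right)
state=Q head=2 tape=.111[.]000   (Q,.)→(P,0,left)
state=P head=1 tape=.11[1]0000   (P,1)→(R,.,left)
state=R head=0 tape=.1[1].0000   (R,1)→(Q,1,right)
state=Q head=1 tape=.11[.]0000   (Q,.)→(P,0,left)
state=P head=0 tape=.1[1]00000   (P,1)→(R,.,left)
state=R head=-1 tape=.[1].00000   (R,1)→(Q,1,right)
state=Q head=0 tape=.1[.]00000   (Q,.)→(P,0,left)
state=P head=-1 tape=.[1]000000   (P,1)→(R,.,left)
state=R head=-2 tape=[.].000000   (R,.)→(R,1,right)
state=R head=-1 tape=1[.]000000   (R,.)→(R,1,right)
state=R head=0 tape=11[0]00000   (R,0)→(Q,0,right)
state=Q head=1 tape=110[0]0000
The non-blank tape span at halt is 11000000.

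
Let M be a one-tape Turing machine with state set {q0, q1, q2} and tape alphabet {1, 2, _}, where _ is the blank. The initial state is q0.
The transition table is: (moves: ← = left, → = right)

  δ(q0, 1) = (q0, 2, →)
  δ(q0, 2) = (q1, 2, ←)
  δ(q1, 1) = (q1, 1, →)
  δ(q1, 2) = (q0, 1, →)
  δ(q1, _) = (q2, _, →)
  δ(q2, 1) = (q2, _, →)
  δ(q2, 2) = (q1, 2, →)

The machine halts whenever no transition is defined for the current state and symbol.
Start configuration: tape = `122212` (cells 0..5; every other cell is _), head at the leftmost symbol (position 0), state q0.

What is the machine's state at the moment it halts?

q0

state=q0 head=0 tape=[1]22212_   (q0,1)→(q0,2,→)
state=q0 head=1 tape=2[2]2212_   (q0,2)→(q1,2,←)
state=q1 head=0 tape=[2]22212_   (q1,2)→(q0,1,→)
state=q0 head=1 tape=1[2]2212_   (q0,2)→(q1,2,←)
state=q1 head=0 tape=[1]22212_   (q1,1)→(q1,1,→)
state=q1 head=1 tape=1[2]2212_   (q1,2)→(q0,1,→)
state=q0 head=2 tape=11[2]212_   (q0,2)→(q1,2,←)
state=q1 head=1 tape=1[1]2212_   (q1,1)→(q1,1,→)
state=q1 head=2 tape=11[2]212_   (q1,2)→(q0,1,→)
state=q0 head=3 tape=111[2]12_   (q0,2)→(q1,2,←)
state=q1 head=2 tape=11[1]212_   (q1,1)→(q1,1,→)
state=q1 head=3 tape=111[2]12_   (q1,2)→(q0,1,→)
state=q0 head=4 tape=1111[1]2_   (q0,1)→(q0,2,→)
state=q0 head=5 tape=11112[2]_   (q0,2)→(q1,2,←)
state=q1 head=4 tape=1111[2]2_   (q1,2)→(q0,1,→)
state=q0 head=5 tape=11111[2]_   (q0,2)→(q1,2,←)
state=q1 head=4 tape=1111[1]2_   (q1,1)→(q1,1,→)
state=q1 head=5 tape=11111[2]_   (q1,2)→(q0,1,→)
state=q0 head=6 tape=111111[_]
No transition is defined for (q0, _); M halts in state q0.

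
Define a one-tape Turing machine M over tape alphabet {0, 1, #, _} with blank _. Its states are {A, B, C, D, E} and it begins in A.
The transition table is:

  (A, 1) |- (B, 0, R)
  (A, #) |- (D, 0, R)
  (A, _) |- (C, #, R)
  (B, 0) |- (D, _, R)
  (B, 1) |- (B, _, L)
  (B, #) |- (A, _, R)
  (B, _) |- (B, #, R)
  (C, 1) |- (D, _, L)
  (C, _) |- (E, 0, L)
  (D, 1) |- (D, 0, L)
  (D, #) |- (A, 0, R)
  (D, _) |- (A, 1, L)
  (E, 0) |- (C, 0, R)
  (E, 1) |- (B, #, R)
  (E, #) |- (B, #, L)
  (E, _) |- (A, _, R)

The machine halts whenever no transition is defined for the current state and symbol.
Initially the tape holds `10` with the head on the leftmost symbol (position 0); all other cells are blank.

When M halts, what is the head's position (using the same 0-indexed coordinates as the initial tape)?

3

A | [1]0__   read 1 → write 0, move R, go to B
B | 0[0]__   read 0 → write _, move R, go to D
D | 0_[_]_   read _ → write 1, move L, go to A
A | 0[_]1_   read _ → write #, move R, go to C
C | 0#[1]_   read 1 → write _, move L, go to D
D | 0[#]__   read # → write 0, move R, go to A
A | 00[_]_   read _ → write #, move R, go to C
C | 00#[_]   read _ → write 0, move L, go to E
E | 00[#]0   read # → write #, move L, go to B
B | 0[0]#0   read 0 → write _, move R, go to D
D | 0_[#]0   read # → write 0, move R, go to A
A | 0_0[0]
At halt the head is at cell 3.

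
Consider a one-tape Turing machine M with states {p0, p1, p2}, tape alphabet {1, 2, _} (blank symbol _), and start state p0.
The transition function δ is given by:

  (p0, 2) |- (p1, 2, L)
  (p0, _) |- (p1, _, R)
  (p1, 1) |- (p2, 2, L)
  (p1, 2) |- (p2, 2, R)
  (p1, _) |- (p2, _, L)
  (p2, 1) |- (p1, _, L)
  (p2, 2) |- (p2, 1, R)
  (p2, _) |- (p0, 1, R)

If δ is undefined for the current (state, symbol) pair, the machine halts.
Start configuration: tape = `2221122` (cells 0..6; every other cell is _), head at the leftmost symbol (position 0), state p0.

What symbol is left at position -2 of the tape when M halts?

1

p0 | __[2]221122   read 2 → write 2, move L, go to p1
p1 | _[_]2221122   read _ → write _, move L, go to p2
p2 | [_]_2221122   read _ → write 1, move R, go to p0
p0 | 1[_]2221122   read _ → write _, move R, go to p1
p1 | 1_[2]221122   read 2 → write 2, move R, go to p2
p2 | 1_2[2]21122   read 2 → write 1, move R, go to p2
p2 | 1_21[2]1122   read 2 → write 1, move R, go to p2
p2 | 1_211[1]122   read 1 → write _, move L, go to p1
p1 | 1_21[1]_122   read 1 → write 2, move L, go to p2
p2 | 1_2[1]2_122   read 1 → write _, move L, go to p1
p1 | 1_[2]_2_122   read 2 → write 2, move R, go to p2
p2 | 1_2[_]2_122   read _ → write 1, move R, go to p0
p0 | 1_21[2]_122   read 2 → write 2, move L, go to p1
p1 | 1_2[1]2_122   read 1 → write 2, move L, go to p2
p2 | 1_[2]22_122   read 2 → write 1, move R, go to p2
p2 | 1_1[2]2_122   read 2 → write 1, move R, go to p2
p2 | 1_11[2]_122   read 2 → write 1, move R, go to p2
p2 | 1_111[_]122   read _ → write 1, move R, go to p0
p0 | 1_1111[1]22
Cell -2 holds 1 when M halts.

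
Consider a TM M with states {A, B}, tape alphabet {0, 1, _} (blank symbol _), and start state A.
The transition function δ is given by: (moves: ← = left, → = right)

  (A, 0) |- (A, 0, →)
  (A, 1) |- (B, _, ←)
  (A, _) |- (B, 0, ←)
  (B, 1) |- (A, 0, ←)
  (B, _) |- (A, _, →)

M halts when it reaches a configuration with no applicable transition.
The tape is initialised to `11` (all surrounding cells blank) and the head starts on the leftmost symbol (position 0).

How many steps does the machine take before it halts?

6

A | _[1]1   read 1 → write _, move ←, go to B
B | [_]_1   read _ → write _, move →, go to A
A | _[_]1   read _ → write 0, move ←, go to B
B | [_]01   read _ → write _, move →, go to A
A | _[0]1   read 0 → write 0, move →, go to A
A | _0[1]   read 1 → write _, move ←, go to B
B | _[0]_
M halts after 6 transitions.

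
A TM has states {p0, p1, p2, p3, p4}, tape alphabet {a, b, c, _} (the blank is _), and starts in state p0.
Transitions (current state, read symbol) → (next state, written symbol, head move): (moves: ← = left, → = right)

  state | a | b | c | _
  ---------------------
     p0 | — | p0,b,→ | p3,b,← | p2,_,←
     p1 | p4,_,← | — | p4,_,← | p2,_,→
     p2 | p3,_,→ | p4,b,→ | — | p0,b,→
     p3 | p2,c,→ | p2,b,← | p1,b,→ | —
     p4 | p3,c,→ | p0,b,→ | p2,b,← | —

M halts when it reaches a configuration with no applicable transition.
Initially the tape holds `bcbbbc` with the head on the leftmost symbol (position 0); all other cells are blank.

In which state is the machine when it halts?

p4

p0 | _[b]cbbbc_   read b → write b, move →, go to p0
p0 | _b[c]bbbc_   read c → write b, move ←, go to p3
p3 | _[b]bbbbc_   read b → write b, move ←, go to p2
p2 | [_]bbbbbc_   read _ → write b, move →, go to p0
p0 | b[b]bbbbc_   read b → write b, move →, go to p0
p0 | bb[b]bbbc_   read b → write b, move →, go to p0
p0 | bbb[b]bbc_   read b → write b, move →, go to p0
p0 | bbbb[b]bc_   read b → write b, move →, go to p0
p0 | bbbbb[b]c_   read b → write b, move →, go to p0
p0 | bbbbbb[c]_   read c → write b, move ←, go to p3
p3 | bbbbb[b]b_   read b → write b, move ←, go to p2
p2 | bbbb[b]bb_   read b → write b, move →, go to p4
p4 | bbbbb[b]b_   read b → write b, move →, go to p0
p0 | bbbbbb[b]_   read b → write b, move →, go to p0
p0 | bbbbbbb[_]   read _ → write _, move ←, go to p2
p2 | bbbbbb[b]_   read b → write b, move →, go to p4
p4 | bbbbbbb[_]
No transition is defined for (p4, _); M halts in state p4.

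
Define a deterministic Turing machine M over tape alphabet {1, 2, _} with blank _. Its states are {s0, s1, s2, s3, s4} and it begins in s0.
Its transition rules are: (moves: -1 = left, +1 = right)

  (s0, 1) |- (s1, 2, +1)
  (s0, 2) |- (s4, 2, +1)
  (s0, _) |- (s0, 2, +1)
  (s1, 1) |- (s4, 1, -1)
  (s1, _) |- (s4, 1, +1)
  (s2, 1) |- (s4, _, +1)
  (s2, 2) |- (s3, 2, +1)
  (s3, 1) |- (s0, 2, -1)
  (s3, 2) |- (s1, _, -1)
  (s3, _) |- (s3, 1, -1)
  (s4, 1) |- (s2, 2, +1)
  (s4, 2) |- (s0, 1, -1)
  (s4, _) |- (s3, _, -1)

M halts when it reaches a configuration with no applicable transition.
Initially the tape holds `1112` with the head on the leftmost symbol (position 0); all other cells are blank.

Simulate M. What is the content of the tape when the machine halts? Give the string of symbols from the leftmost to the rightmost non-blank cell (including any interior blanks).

22_2_1

state=s0 head=0 tape=_[1]112_   (s0,1)→(s1,2,+1)
state=s1 head=1 tape=_2[1]12_   (s1,1)→(s4,1,-1)
state=s4 head=0 tape=_[2]112_   (s4,2)→(s0,1,-1)
state=s0 head=-1 tape=[_]1112_   (s0,_)→(s0,2,+1)
state=s0 head=0 tape=2[1]112_   (s0,1)→(s1,2,+1)
state=s1 head=1 tape=22[1]12_   (s1,1)→(s4,1,-1)
state=s4 head=0 tape=2[2]112_   (s4,2)→(s0,1,-1)
state=s0 head=-1 tape=[2]1112_   (s0,2)→(s4,2,+1)
state=s4 head=0 tape=2[1]112_   (s4,1)→(s2,2,+1)
state=s2 head=1 tape=22[1]12_   (s2,1)→(s4,_,+1)
state=s4 head=2 tape=22_[1]2_   (s4,1)→(s2,2,+1)
state=s2 head=3 tape=22_2[2]_   (s2,2)→(s3,2,+1)
state=s3 head=4 tape=22_22[_]   (s3,_)→(s3,1,-1)
state=s3 head=3 tape=22_2[2]1   (s3,2)→(s1,_,-1)
state=s1 head=2 tape=22_[2]_1
The non-blank tape span at halt is 22_2_1.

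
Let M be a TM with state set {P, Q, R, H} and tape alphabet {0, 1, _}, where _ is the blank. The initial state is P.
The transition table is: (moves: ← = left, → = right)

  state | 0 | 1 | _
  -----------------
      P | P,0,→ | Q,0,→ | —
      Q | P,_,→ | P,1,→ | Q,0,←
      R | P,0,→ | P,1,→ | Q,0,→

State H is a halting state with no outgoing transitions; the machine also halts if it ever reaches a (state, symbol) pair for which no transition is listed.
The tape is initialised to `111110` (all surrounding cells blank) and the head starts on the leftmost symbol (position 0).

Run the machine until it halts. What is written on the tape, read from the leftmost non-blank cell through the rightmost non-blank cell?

state=P head=0 tape=[1]11110_   (P,1)→(Q,0,→)
state=Q head=1 tape=0[1]1110_   (Q,1)→(P,1,→)
state=P head=2 tape=01[1]110_   (P,1)→(Q,0,→)
state=Q head=3 tape=010[1]10_   (Q,1)→(P,1,→)
state=P head=4 tape=0101[1]0_   (P,1)→(Q,0,→)
state=Q head=5 tape=01010[0]_   (Q,0)→(P,_,→)
state=P head=6 tape=01010_[_]
The non-blank tape span at halt is 01010.

01010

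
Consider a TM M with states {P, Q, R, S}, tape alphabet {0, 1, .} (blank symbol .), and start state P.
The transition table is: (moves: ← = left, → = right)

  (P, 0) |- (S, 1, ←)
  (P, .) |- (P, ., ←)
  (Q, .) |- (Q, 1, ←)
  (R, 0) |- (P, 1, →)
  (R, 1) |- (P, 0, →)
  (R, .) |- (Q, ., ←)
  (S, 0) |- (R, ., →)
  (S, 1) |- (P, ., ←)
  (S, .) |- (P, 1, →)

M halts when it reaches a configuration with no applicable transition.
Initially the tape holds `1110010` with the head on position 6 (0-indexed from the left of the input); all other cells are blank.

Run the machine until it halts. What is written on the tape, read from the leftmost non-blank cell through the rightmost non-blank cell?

P | 111001[0]   read 0 → write 1, move ←, go to S
S | 11100[1]1   read 1 → write ., move ←, go to P
P | 1110[0].1   read 0 → write 1, move ←, go to S
S | 111[0]1.1   read 0 → write ., move →, go to R
R | 111.[1].1   read 1 → write 0, move →, go to P
P | 111.0[.]1   read . → write ., move ←, go to P
P | 111.[0].1   read 0 → write 1, move ←, go to S
S | 111[.]1.1   read . → write 1, move →, go to P
P | 1111[1].1
The non-blank tape span at halt is 11111.1.

11111.1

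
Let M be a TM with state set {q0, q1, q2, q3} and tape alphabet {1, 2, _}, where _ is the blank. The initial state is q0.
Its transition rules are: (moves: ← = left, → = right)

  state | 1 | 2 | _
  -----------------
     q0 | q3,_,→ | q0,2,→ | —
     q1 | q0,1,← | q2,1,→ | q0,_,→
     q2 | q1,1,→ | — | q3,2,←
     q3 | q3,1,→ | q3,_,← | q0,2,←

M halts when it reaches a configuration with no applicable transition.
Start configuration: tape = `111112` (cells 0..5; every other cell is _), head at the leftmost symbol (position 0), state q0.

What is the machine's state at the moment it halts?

q0

q0 | [1]11112   read 1 → write _, move →, go to q3
q3 | _[1]1112   read 1 → write 1, move →, go to q3
q3 | _1[1]112   read 1 → write 1, move →, go to q3
q3 | _11[1]12   read 1 → write 1, move →, go to q3
q3 | _111[1]2   read 1 → write 1, move →, go to q3
q3 | _1111[2]   read 2 → write _, move ←, go to q3
q3 | _111[1]_   read 1 → write 1, move →, go to q3
q3 | _1111[_]   read _ → write 2, move ←, go to q0
q0 | _111[1]2   read 1 → write _, move →, go to q3
q3 | _111_[2]   read 2 → write _, move ←, go to q3
q3 | _111[_]_   read _ → write 2, move ←, go to q0
q0 | _11[1]2_   read 1 → write _, move →, go to q3
q3 | _11_[2]_   read 2 → write _, move ←, go to q3
q3 | _11[_]__   read _ → write 2, move ←, go to q0
q0 | _1[1]2__   read 1 → write _, move →, go to q3
q3 | _1_[2]__   read 2 → write _, move ←, go to q3
q3 | _1[_]___   read _ → write 2, move ←, go to q0
q0 | _[1]2___   read 1 → write _, move →, go to q3
q3 | __[2]___   read 2 → write _, move ←, go to q3
q3 | _[_]____   read _ → write 2, move ←, go to q0
q0 | [_]2____
No transition is defined for (q0, _); M halts in state q0.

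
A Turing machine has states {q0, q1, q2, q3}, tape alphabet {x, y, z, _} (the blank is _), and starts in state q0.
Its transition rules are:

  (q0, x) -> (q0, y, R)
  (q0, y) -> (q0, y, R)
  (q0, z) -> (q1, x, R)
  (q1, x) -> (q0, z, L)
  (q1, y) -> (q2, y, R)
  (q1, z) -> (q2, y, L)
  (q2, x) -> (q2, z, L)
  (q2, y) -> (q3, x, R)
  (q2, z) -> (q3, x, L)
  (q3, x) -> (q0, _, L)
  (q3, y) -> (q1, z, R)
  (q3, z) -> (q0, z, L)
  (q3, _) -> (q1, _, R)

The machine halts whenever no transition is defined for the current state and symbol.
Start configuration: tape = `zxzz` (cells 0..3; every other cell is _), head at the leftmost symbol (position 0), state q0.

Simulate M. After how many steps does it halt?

q0 | [z]xzz__   read z → write x, move R, go to q1
q1 | x[x]zz__   read x → write z, move L, go to q0
q0 | [x]zzz__   read x → write y, move R, go to q0
q0 | y[z]zz__   read z → write x, move R, go to q1
q1 | yx[z]z__   read z → write y, move L, go to q2
q2 | y[x]yz__   read x → write z, move L, go to q2
q2 | [y]zyz__   read y → write x, move R, go to q3
q3 | x[z]yz__   read z → write z, move L, go to q0
q0 | [x]zyz__   read x → write y, move R, go to q0
q0 | y[z]yz__   read z → write x, move R, go to q1
q1 | yx[y]z__   read y → write y, move R, go to q2
q2 | yxy[z]__   read z → write x, move L, go to q3
q3 | yx[y]x__   read y → write z, move R, go to q1
q1 | yxz[x]__   read x → write z, move L, go to q0
q0 | yx[z]z__   read z → write x, move R, go to q1
q1 | yxx[z]__   read z → write y, move L, go to q2
q2 | yx[x]y__   read x → write z, move L, go to q2
q2 | y[x]zy__   read x → write z, move L, go to q2
q2 | [y]zzy__   read y → write x, move R, go to q3
q3 | x[z]zy__   read z → write z, move L, go to q0
q0 | [x]zzy__   read x → write y, move R, go to q0
q0 | y[z]zy__   read z → write x, move R, go to q1
q1 | yx[z]y__   read z → write y, move L, go to q2
q2 | y[x]yy__   read x → write z, move L, go to q2
q2 | [y]zyy__   read y → write x, move R, go to q3
q3 | x[z]yy__   read z → write z, move L, go to q0
q0 | [x]zyy__   read x → write y, move R, go to q0
q0 | y[z]yy__   read z → write x, move R, go to q1
q1 | yx[y]y__   read y → write y, move R, go to q2
q2 | yxy[y]__   read y → write x, move R, go to q3
q3 | yxyx[_]_   read _ → write _, move R, go to q1
q1 | yxyx_[_]
M halts after 31 transitions.

31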